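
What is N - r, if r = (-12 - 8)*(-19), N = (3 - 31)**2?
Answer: 404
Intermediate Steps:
N = 784 (N = (-28)**2 = 784)
r = 380 (r = -20*(-19) = 380)
N - r = 784 - 1*380 = 784 - 380 = 404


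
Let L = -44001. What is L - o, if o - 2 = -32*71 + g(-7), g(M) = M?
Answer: -41724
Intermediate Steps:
o = -2277 (o = 2 + (-32*71 - 7) = 2 + (-2272 - 7) = 2 - 2279 = -2277)
L - o = -44001 - 1*(-2277) = -44001 + 2277 = -41724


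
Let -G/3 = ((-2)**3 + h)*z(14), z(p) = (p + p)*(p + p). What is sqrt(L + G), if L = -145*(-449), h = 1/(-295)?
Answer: sqrt(7303918865)/295 ≈ 289.71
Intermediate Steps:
h = -1/295 ≈ -0.0033898
z(p) = 4*p**2 (z(p) = (2*p)*(2*p) = 4*p**2)
L = 65105
G = 5553072/295 (G = -3*((-2)**3 - 1/295)*4*14**2 = -3*(-8 - 1/295)*4*196 = -(-7083)*784/295 = -3*(-1851024/295) = 5553072/295 ≈ 18824.)
sqrt(L + G) = sqrt(65105 + 5553072/295) = sqrt(24759047/295) = sqrt(7303918865)/295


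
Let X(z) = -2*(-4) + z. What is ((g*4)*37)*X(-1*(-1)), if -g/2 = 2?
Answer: -5328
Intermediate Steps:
g = -4 (g = -2*2 = -4)
X(z) = 8 + z
((g*4)*37)*X(-1*(-1)) = (-4*4*37)*(8 - 1*(-1)) = (-16*37)*(8 + 1) = -592*9 = -5328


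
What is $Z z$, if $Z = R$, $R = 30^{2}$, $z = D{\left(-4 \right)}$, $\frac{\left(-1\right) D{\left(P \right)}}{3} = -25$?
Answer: $67500$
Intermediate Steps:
$D{\left(P \right)} = 75$ ($D{\left(P \right)} = \left(-3\right) \left(-25\right) = 75$)
$z = 75$
$R = 900$
$Z = 900$
$Z z = 900 \cdot 75 = 67500$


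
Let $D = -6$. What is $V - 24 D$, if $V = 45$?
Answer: $189$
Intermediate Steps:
$V - 24 D = 45 - -144 = 45 + 144 = 189$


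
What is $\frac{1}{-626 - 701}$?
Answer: $- \frac{1}{1327} \approx -0.00075358$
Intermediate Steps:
$\frac{1}{-626 - 701} = \frac{1}{-1327} = - \frac{1}{1327}$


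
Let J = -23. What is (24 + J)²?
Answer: 1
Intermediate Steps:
(24 + J)² = (24 - 23)² = 1² = 1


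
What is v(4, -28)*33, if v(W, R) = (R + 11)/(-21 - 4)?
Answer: 561/25 ≈ 22.440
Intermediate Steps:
v(W, R) = -11/25 - R/25 (v(W, R) = (11 + R)/(-25) = (11 + R)*(-1/25) = -11/25 - R/25)
v(4, -28)*33 = (-11/25 - 1/25*(-28))*33 = (-11/25 + 28/25)*33 = (17/25)*33 = 561/25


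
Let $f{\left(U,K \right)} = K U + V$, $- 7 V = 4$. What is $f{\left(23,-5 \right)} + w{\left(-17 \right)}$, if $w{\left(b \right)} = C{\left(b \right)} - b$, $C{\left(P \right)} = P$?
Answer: $- \frac{809}{7} \approx -115.57$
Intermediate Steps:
$V = - \frac{4}{7}$ ($V = \left(- \frac{1}{7}\right) 4 = - \frac{4}{7} \approx -0.57143$)
$f{\left(U,K \right)} = - \frac{4}{7} + K U$ ($f{\left(U,K \right)} = K U - \frac{4}{7} = - \frac{4}{7} + K U$)
$w{\left(b \right)} = 0$ ($w{\left(b \right)} = b - b = 0$)
$f{\left(23,-5 \right)} + w{\left(-17 \right)} = \left(- \frac{4}{7} - 115\right) + 0 = - \frac{809}{7} + 0 = - \frac{809}{7}$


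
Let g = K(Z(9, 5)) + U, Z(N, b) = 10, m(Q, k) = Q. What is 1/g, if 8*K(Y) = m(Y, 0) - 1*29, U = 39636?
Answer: 8/317069 ≈ 2.5231e-5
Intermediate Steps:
K(Y) = -29/8 + Y/8 (K(Y) = (Y - 1*29)/8 = (Y - 29)/8 = (-29 + Y)/8 = -29/8 + Y/8)
g = 317069/8 (g = (-29/8 + (1/8)*10) + 39636 = (-29/8 + 5/4) + 39636 = -19/8 + 39636 = 317069/8 ≈ 39634.)
1/g = 1/(317069/8) = 8/317069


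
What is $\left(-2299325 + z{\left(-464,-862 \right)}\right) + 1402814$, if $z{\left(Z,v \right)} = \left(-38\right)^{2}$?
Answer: $-895067$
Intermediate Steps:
$z{\left(Z,v \right)} = 1444$
$\left(-2299325 + z{\left(-464,-862 \right)}\right) + 1402814 = \left(-2299325 + 1444\right) + 1402814 = -2297881 + 1402814 = -895067$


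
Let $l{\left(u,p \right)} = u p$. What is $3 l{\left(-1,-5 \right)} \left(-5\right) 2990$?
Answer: $-224250$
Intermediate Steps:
$l{\left(u,p \right)} = p u$
$3 l{\left(-1,-5 \right)} \left(-5\right) 2990 = 3 \left(\left(-5\right) \left(-1\right)\right) \left(-5\right) 2990 = 3 \cdot 5 \left(-5\right) 2990 = 15 \left(-5\right) 2990 = \left(-75\right) 2990 = -224250$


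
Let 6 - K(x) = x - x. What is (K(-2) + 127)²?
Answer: 17689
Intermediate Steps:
K(x) = 6 (K(x) = 6 - (x - x) = 6 - 1*0 = 6 + 0 = 6)
(K(-2) + 127)² = (6 + 127)² = 133² = 17689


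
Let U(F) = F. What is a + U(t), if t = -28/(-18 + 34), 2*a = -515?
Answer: -1037/4 ≈ -259.25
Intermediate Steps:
a = -515/2 (a = (1/2)*(-515) = -515/2 ≈ -257.50)
t = -7/4 (t = -28/16 = -28*1/16 = -7/4 ≈ -1.7500)
a + U(t) = -515/2 - 7/4 = -1037/4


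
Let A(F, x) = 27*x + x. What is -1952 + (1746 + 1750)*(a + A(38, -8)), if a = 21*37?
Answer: 1931336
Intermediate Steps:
a = 777
A(F, x) = 28*x
-1952 + (1746 + 1750)*(a + A(38, -8)) = -1952 + (1746 + 1750)*(777 + 28*(-8)) = -1952 + 3496*(777 - 224) = -1952 + 3496*553 = -1952 + 1933288 = 1931336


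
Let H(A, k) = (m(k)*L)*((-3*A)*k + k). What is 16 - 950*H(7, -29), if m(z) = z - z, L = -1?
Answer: 16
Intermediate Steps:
m(z) = 0
H(A, k) = 0 (H(A, k) = (0*(-1))*((-3*A)*k + k) = 0*(-3*A*k + k) = 0*(k - 3*A*k) = 0)
16 - 950*H(7, -29) = 16 - 950*0 = 16 + 0 = 16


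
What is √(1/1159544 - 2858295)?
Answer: I*√960774624723717394/579772 ≈ 1690.6*I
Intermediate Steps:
√(1/1159544 - 2858295) = √(-3314318817479/1159544) = I*√960774624723717394/579772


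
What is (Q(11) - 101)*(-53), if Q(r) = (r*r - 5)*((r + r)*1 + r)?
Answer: -197531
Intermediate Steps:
Q(r) = 3*r*(-5 + r**2) (Q(r) = (r**2 - 5)*((2*r)*1 + r) = (-5 + r**2)*(2*r + r) = (-5 + r**2)*(3*r) = 3*r*(-5 + r**2))
(Q(11) - 101)*(-53) = (3*11*(-5 + 11**2) - 101)*(-53) = (3*11*(-5 + 121) - 101)*(-53) = (3*11*116 - 101)*(-53) = (3828 - 101)*(-53) = 3727*(-53) = -197531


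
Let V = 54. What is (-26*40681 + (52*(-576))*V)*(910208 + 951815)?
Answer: -4981123795622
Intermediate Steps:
(-26*40681 + (52*(-576))*V)*(910208 + 951815) = (-26*40681 + (52*(-576))*54)*(910208 + 951815) = (-1057706 - 29952*54)*1862023 = (-1057706 - 1617408)*1862023 = -2675114*1862023 = -4981123795622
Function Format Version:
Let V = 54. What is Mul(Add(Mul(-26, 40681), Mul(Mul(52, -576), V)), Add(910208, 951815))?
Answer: -4981123795622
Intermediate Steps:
Mul(Add(Mul(-26, 40681), Mul(Mul(52, -576), V)), Add(910208, 951815)) = Mul(Add(Mul(-26, 40681), Mul(Mul(52, -576), 54)), Add(910208, 951815)) = Mul(Add(-1057706, Mul(-29952, 54)), 1862023) = Mul(Add(-1057706, -1617408), 1862023) = Mul(-2675114, 1862023) = -4981123795622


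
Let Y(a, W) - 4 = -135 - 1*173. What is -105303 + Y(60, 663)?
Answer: -105607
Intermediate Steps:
Y(a, W) = -304 (Y(a, W) = 4 + (-135 - 1*173) = 4 + (-135 - 173) = 4 - 308 = -304)
-105303 + Y(60, 663) = -105303 - 304 = -105607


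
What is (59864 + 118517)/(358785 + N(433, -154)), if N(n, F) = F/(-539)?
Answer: 1248667/2511497 ≈ 0.49718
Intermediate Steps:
N(n, F) = -F/539 (N(n, F) = F*(-1/539) = -F/539)
(59864 + 118517)/(358785 + N(433, -154)) = (59864 + 118517)/(358785 - 1/539*(-154)) = 178381/(358785 + 2/7) = 178381/(2511497/7) = 178381*(7/2511497) = 1248667/2511497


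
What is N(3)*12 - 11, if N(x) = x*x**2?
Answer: 313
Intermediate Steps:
N(x) = x**3
N(3)*12 - 11 = 3**3*12 - 11 = 27*12 - 11 = 324 - 11 = 313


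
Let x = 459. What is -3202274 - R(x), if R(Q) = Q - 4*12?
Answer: -3202685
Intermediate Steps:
R(Q) = -48 + Q (R(Q) = Q - 48 = -48 + Q)
-3202274 - R(x) = -3202274 - (-48 + 459) = -3202274 - 1*411 = -3202274 - 411 = -3202685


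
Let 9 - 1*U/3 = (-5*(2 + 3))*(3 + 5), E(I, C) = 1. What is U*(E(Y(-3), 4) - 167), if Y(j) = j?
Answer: -104082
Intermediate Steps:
U = 627 (U = 27 - 3*(-5*(2 + 3))*(3 + 5) = 27 - 3*(-5*5)*8 = 27 - (-75)*8 = 27 - 3*(-200) = 27 + 600 = 627)
U*(E(Y(-3), 4) - 167) = 627*(1 - 167) = 627*(-166) = -104082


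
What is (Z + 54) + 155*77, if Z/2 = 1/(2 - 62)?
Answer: 359669/30 ≈ 11989.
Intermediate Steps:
Z = -1/30 (Z = 2/(2 - 62) = 2/(-60) = 2*(-1/60) = -1/30 ≈ -0.033333)
(Z + 54) + 155*77 = (-1/30 + 54) + 155*77 = 1619/30 + 11935 = 359669/30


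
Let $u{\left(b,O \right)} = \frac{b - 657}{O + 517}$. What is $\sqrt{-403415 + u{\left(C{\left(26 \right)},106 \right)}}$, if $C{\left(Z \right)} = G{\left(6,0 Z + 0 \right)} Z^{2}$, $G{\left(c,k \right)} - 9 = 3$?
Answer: $\frac{i \sqrt{3195355430}}{89} \approx 635.14 i$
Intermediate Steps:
$G{\left(c,k \right)} = 12$ ($G{\left(c,k \right)} = 9 + 3 = 12$)
$C{\left(Z \right)} = 12 Z^{2}$
$u{\left(b,O \right)} = \frac{-657 + b}{517 + O}$
$\sqrt{-403415 + u{\left(C{\left(26 \right)},106 \right)}} = \sqrt{-403415 + \frac{-657 + 12 \cdot 26^{2}}{517 + 106}} = \sqrt{-403415 + \frac{-657 + 12 \cdot 676}{623}} = \sqrt{-403415 + \frac{-657 + 8112}{623}} = \sqrt{-403415 + \frac{1}{623} \cdot 7455} = \sqrt{-403415 + \frac{1065}{89}} = \sqrt{- \frac{35902870}{89}} = \frac{i \sqrt{3195355430}}{89}$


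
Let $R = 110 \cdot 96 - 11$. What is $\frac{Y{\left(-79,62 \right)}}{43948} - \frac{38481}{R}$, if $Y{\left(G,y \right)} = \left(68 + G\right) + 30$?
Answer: $- \frac{1690962557}{463607452} \approx -3.6474$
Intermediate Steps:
$Y{\left(G,y \right)} = 98 + G$
$R = 10549$ ($R = 10560 - 11 = 10549$)
$\frac{Y{\left(-79,62 \right)}}{43948} - \frac{38481}{R} = \frac{98 - 79}{43948} - \frac{38481}{10549} = 19 \cdot \frac{1}{43948} - \frac{38481}{10549} = \frac{19}{43948} - \frac{38481}{10549} = - \frac{1690962557}{463607452}$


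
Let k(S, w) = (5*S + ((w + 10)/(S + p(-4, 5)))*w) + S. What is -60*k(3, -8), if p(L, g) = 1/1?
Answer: -840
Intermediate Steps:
p(L, g) = 1
k(S, w) = 6*S + w*(10 + w)/(1 + S) (k(S, w) = (5*S + ((w + 10)/(S + 1))*w) + S = (5*S + ((10 + w)/(1 + S))*w) + S = (5*S + w*(10 + w)/(1 + S)) + S = 6*S + w*(10 + w)/(1 + S))
-60*k(3, -8) = -60*((-8)² + 6*3 + 6*3² + 10*(-8))/(1 + 3) = -60*(64 + 18 + 6*9 - 80)/4 = -15*(64 + 18 + 54 - 80) = -15*56 = -60*14 = -840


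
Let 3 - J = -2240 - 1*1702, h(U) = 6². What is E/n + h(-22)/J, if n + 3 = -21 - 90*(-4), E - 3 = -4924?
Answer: -923869/63120 ≈ -14.637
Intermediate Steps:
E = -4921 (E = 3 - 4924 = -4921)
h(U) = 36
n = 336 (n = -3 + (-21 - 90*(-4)) = -3 + (-21 - 10*(-36)) = -3 + (-21 + 360) = -3 + 339 = 336)
J = 3945 (J = 3 - (-2240 - 1*1702) = 3 - (-2240 - 1702) = 3 - 1*(-3942) = 3 + 3942 = 3945)
E/n + h(-22)/J = -4921/336 + 36/3945 = -4921*1/336 + 36*(1/3945) = -703/48 + 12/1315 = -923869/63120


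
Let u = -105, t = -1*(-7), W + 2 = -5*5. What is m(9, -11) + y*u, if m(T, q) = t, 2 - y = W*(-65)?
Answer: 184072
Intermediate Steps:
W = -27 (W = -2 - 5*5 = -2 - 25 = -27)
t = 7
y = -1753 (y = 2 - (-27)*(-65) = 2 - 1*1755 = 2 - 1755 = -1753)
m(T, q) = 7
m(9, -11) + y*u = 7 - 1753*(-105) = 7 + 184065 = 184072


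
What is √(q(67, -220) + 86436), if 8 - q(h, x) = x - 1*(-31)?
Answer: √86633 ≈ 294.33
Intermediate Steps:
q(h, x) = -23 - x (q(h, x) = 8 - (x - 1*(-31)) = 8 - (x + 31) = 8 - (31 + x) = 8 + (-31 - x) = -23 - x)
√(q(67, -220) + 86436) = √((-23 - 1*(-220)) + 86436) = √((-23 + 220) + 86436) = √(197 + 86436) = √86633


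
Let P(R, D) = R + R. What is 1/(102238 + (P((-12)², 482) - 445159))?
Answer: -1/342633 ≈ -2.9186e-6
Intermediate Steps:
P(R, D) = 2*R
1/(102238 + (P((-12)², 482) - 445159)) = 1/(102238 + (2*(-12)² - 445159)) = 1/(102238 + (2*144 - 445159)) = 1/(102238 + (288 - 445159)) = 1/(102238 - 444871) = 1/(-342633) = -1/342633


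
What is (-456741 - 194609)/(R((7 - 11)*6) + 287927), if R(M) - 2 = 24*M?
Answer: -651350/287353 ≈ -2.2667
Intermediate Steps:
R(M) = 2 + 24*M
(-456741 - 194609)/(R((7 - 11)*6) + 287927) = (-456741 - 194609)/((2 + 24*((7 - 11)*6)) + 287927) = -651350/((2 + 24*(-4*6)) + 287927) = -651350/((2 + 24*(-24)) + 287927) = -651350/((2 - 576) + 287927) = -651350/(-574 + 287927) = -651350/287353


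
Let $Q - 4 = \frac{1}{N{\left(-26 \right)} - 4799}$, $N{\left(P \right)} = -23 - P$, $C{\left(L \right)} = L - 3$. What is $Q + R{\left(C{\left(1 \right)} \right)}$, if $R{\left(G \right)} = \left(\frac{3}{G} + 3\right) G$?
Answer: $\frac{4795}{4796} \approx 0.99979$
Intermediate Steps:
$C{\left(L \right)} = -3 + L$
$R{\left(G \right)} = G \left(3 + \frac{3}{G}\right)$ ($R{\left(G \right)} = \left(3 + \frac{3}{G}\right) G = G \left(3 + \frac{3}{G}\right)$)
$Q = \frac{19183}{4796}$ ($Q = 4 + \frac{1}{\left(-23 - -26\right) - 4799} = 4 + \frac{1}{\left(-23 + 26\right) - 4799} = 4 + \frac{1}{3 - 4799} = 4 + \frac{1}{-4796} = 4 - \frac{1}{4796} = \frac{19183}{4796} \approx 3.9998$)
$Q + R{\left(C{\left(1 \right)} \right)} = \frac{19183}{4796} + \left(3 + 3 \left(-3 + 1\right)\right) = \frac{19183}{4796} + \left(3 + 3 \left(-2\right)\right) = \frac{19183}{4796} + \left(3 - 6\right) = \frac{19183}{4796} - 3 = \frac{4795}{4796}$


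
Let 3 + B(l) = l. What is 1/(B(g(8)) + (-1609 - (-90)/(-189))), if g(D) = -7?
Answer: -21/34009 ≈ -0.00061748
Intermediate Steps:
B(l) = -3 + l
1/(B(g(8)) + (-1609 - (-90)/(-189))) = 1/((-3 - 7) + (-1609 - (-90)/(-189))) = 1/(-10 + (-1609 - (-90)*(-1)/189)) = 1/(-10 + (-1609 - 1*10/21)) = 1/(-10 + (-1609 - 10/21)) = 1/(-10 - 33799/21) = 1/(-34009/21) = -21/34009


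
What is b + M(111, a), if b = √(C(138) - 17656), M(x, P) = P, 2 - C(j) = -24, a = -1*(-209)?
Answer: 209 + I*√17630 ≈ 209.0 + 132.78*I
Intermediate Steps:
a = 209
C(j) = 26 (C(j) = 2 - 1*(-24) = 2 + 24 = 26)
b = I*√17630 (b = √(26 - 17656) = √(-17630) = I*√17630 ≈ 132.78*I)
b + M(111, a) = I*√17630 + 209 = 209 + I*√17630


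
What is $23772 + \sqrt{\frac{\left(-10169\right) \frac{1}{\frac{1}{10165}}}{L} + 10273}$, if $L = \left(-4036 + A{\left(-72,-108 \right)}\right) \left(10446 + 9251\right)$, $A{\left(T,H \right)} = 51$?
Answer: $23772 + \frac{\sqrt{2532035382022107806}}{15698509} \approx 23873.0$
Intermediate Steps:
$L = -78492545$ ($L = \left(-4036 + 51\right) \left(10446 + 9251\right) = \left(-3985\right) 19697 = -78492545$)
$23772 + \sqrt{\frac{\left(-10169\right) \frac{1}{\frac{1}{10165}}}{L} + 10273} = 23772 + \sqrt{\frac{\left(-10169\right) \frac{1}{\frac{1}{10165}}}{-78492545} + 10273} = 23772 + \sqrt{- 10169 \frac{1}{\frac{1}{10165}} \left(- \frac{1}{78492545}\right) + 10273} = 23772 + \sqrt{\left(-10169\right) 10165 \left(- \frac{1}{78492545}\right) + 10273} = 23772 + \sqrt{\left(-103367885\right) \left(- \frac{1}{78492545}\right) + 10273} = 23772 + \sqrt{\frac{20673577}{15698509} + 10273} = 23772 + \sqrt{\frac{161291456534}{15698509}} = 23772 + \frac{\sqrt{2532035382022107806}}{15698509}$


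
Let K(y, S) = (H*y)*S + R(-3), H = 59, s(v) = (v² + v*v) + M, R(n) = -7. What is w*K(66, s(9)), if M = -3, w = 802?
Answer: 496549478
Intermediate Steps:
s(v) = -3 + 2*v² (s(v) = (v² + v*v) - 3 = (v² + v²) - 3 = 2*v² - 3 = -3 + 2*v²)
K(y, S) = -7 + 59*S*y (K(y, S) = (59*y)*S - 7 = 59*S*y - 7 = -7 + 59*S*y)
w*K(66, s(9)) = 802*(-7 + 59*(-3 + 2*9²)*66) = 802*(-7 + 59*(-3 + 2*81)*66) = 802*(-7 + 59*(-3 + 162)*66) = 802*(-7 + 59*159*66) = 802*(-7 + 619146) = 802*619139 = 496549478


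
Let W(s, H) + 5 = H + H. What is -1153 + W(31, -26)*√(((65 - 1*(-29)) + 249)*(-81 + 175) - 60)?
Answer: -1153 - 57*√32182 ≈ -11378.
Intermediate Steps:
W(s, H) = -5 + 2*H (W(s, H) = -5 + (H + H) = -5 + 2*H)
-1153 + W(31, -26)*√(((65 - 1*(-29)) + 249)*(-81 + 175) - 60) = -1153 + (-5 + 2*(-26))*√(((65 - 1*(-29)) + 249)*(-81 + 175) - 60) = -1153 + (-5 - 52)*√(((65 + 29) + 249)*94 - 60) = -1153 - 57*√((94 + 249)*94 - 60) = -1153 - 57*√(343*94 - 60) = -1153 - 57*√(32242 - 60) = -1153 - 57*√32182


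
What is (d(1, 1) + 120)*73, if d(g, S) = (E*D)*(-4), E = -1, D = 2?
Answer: 9344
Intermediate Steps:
d(g, S) = 8 (d(g, S) = -1*2*(-4) = -2*(-4) = 8)
(d(1, 1) + 120)*73 = (8 + 120)*73 = 128*73 = 9344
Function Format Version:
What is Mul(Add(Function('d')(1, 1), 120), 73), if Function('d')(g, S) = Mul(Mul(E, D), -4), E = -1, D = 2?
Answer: 9344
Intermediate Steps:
Function('d')(g, S) = 8 (Function('d')(g, S) = Mul(Mul(-1, 2), -4) = Mul(-2, -4) = 8)
Mul(Add(Function('d')(1, 1), 120), 73) = Mul(Add(8, 120), 73) = Mul(128, 73) = 9344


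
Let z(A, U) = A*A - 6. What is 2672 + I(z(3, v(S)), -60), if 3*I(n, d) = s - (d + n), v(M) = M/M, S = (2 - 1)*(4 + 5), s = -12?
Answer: 2687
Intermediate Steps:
S = 9 (S = 1*9 = 9)
v(M) = 1
z(A, U) = -6 + A**2 (z(A, U) = A**2 - 6 = -6 + A**2)
I(n, d) = -4 - d/3 - n/3 (I(n, d) = (-12 - (d + n))/3 = (-12 + (-d - n))/3 = (-12 - d - n)/3 = -4 - d/3 - n/3)
2672 + I(z(3, v(S)), -60) = 2672 + (-4 - 1/3*(-60) - (-6 + 3**2)/3) = 2672 + (-4 + 20 - (-6 + 9)/3) = 2672 + (-4 + 20 - 1/3*3) = 2672 + (-4 + 20 - 1) = 2672 + 15 = 2687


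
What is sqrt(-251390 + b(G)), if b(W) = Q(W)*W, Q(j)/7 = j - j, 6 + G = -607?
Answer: I*sqrt(251390) ≈ 501.39*I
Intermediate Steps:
G = -613 (G = -6 - 607 = -613)
Q(j) = 0 (Q(j) = 7*(j - j) = 7*0 = 0)
b(W) = 0 (b(W) = 0*W = 0)
sqrt(-251390 + b(G)) = sqrt(-251390 + 0) = sqrt(-251390) = I*sqrt(251390)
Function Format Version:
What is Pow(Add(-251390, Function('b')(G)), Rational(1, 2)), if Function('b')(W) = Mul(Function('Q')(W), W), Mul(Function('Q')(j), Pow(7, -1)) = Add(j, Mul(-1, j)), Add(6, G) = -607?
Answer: Mul(I, Pow(251390, Rational(1, 2))) ≈ Mul(501.39, I)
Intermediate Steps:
G = -613 (G = Add(-6, -607) = -613)
Function('Q')(j) = 0 (Function('Q')(j) = Mul(7, Add(j, Mul(-1, j))) = Mul(7, 0) = 0)
Function('b')(W) = 0 (Function('b')(W) = Mul(0, W) = 0)
Pow(Add(-251390, Function('b')(G)), Rational(1, 2)) = Pow(Add(-251390, 0), Rational(1, 2)) = Pow(-251390, Rational(1, 2)) = Mul(I, Pow(251390, Rational(1, 2)))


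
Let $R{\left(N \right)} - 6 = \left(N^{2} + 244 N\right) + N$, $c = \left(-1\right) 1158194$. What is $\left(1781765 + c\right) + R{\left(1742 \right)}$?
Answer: $4084931$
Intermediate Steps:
$c = -1158194$
$R{\left(N \right)} = 6 + N^{2} + 245 N$ ($R{\left(N \right)} = 6 + \left(\left(N^{2} + 244 N\right) + N\right) = 6 + \left(N^{2} + 245 N\right) = 6 + N^{2} + 245 N$)
$\left(1781765 + c\right) + R{\left(1742 \right)} = \left(1781765 - 1158194\right) + \left(6 + 1742^{2} + 245 \cdot 1742\right) = 623571 + \left(6 + 3034564 + 426790\right) = 623571 + 3461360 = 4084931$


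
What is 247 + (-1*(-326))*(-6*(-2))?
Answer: 4159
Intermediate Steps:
247 + (-1*(-326))*(-6*(-2)) = 247 + 326*12 = 247 + 3912 = 4159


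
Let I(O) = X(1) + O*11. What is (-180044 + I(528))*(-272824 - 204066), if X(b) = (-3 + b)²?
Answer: 83089498480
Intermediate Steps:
I(O) = 4 + 11*O (I(O) = (-3 + 1)² + O*11 = (-2)² + 11*O = 4 + 11*O)
(-180044 + I(528))*(-272824 - 204066) = (-180044 + (4 + 11*528))*(-272824 - 204066) = (-180044 + (4 + 5808))*(-476890) = (-180044 + 5812)*(-476890) = -174232*(-476890) = 83089498480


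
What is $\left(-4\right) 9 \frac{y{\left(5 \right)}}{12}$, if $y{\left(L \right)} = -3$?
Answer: $9$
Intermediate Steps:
$\left(-4\right) 9 \frac{y{\left(5 \right)}}{12} = \left(-4\right) 9 \left(- \frac{3}{12}\right) = - 36 \left(\left(-3\right) \frac{1}{12}\right) = \left(-36\right) \left(- \frac{1}{4}\right) = 9$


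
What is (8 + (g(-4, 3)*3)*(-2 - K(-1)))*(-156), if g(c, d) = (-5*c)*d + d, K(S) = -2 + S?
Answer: -30732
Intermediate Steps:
g(c, d) = d - 5*c*d (g(c, d) = -5*c*d + d = d - 5*c*d)
(8 + (g(-4, 3)*3)*(-2 - K(-1)))*(-156) = (8 + ((3*(1 - 5*(-4)))*3)*(-2 - (-2 - 1)))*(-156) = (8 + ((3*(1 + 20))*3)*(-2 - 1*(-3)))*(-156) = (8 + ((3*21)*3)*(-2 + 3))*(-156) = (8 + (63*3)*1)*(-156) = (8 + 189*1)*(-156) = (8 + 189)*(-156) = 197*(-156) = -30732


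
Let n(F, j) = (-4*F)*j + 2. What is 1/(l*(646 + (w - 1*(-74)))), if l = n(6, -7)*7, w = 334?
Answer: 1/1254260 ≈ 7.9728e-7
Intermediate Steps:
n(F, j) = 2 - 4*F*j (n(F, j) = -4*F*j + 2 = 2 - 4*F*j)
l = 1190 (l = (2 - 4*6*(-7))*7 = (2 + 168)*7 = 170*7 = 1190)
1/(l*(646 + (w - 1*(-74)))) = 1/(1190*(646 + (334 - 1*(-74)))) = 1/(1190*(646 + (334 + 74))) = 1/(1190*(646 + 408)) = 1/(1190*1054) = 1/1254260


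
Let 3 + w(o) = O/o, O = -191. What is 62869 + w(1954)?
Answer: 122839973/1954 ≈ 62866.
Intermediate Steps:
w(o) = -3 - 191/o
62869 + w(1954) = 62869 + (-3 - 191/1954) = 62869 - 6053/1954 = 122839973/1954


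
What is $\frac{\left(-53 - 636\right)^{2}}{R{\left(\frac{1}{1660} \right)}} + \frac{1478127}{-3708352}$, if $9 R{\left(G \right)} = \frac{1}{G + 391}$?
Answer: $\frac{2570913278795549247}{1538966080} \approx 1.6705 \cdot 10^{9}$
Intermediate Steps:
$R{\left(G \right)} = \frac{1}{9 \left(391 + G\right)}$ ($R{\left(G \right)} = \frac{1}{9 \left(G + 391\right)} = \frac{1}{9 \left(391 + G\right)}$)
$\frac{\left(-53 - 636\right)^{2}}{R{\left(\frac{1}{1660} \right)}} + \frac{1478127}{-3708352} = \frac{\left(-53 - 636\right)^{2}}{\frac{1}{9} \frac{1}{391 + \frac{1}{1660}}} + \frac{1478127}{-3708352} = \frac{\left(-689\right)^{2}}{\frac{1}{9} \frac{1}{391 + \frac{1}{1660}}} + 1478127 \left(- \frac{1}{3708352}\right) = \frac{474721}{\frac{1}{9} \frac{1}{\frac{649061}{1660}}} - \frac{1478127}{3708352} = \frac{474721}{\frac{1}{9} \cdot \frac{1660}{649061}} - \frac{1478127}{3708352} = \frac{474721}{\frac{1660}{5841549}} - \frac{1478127}{3708352} = 474721 \cdot \frac{5841549}{1660} - \frac{1478127}{3708352} = \frac{2773105982829}{1660} - \frac{1478127}{3708352} = \frac{2570913278795549247}{1538966080}$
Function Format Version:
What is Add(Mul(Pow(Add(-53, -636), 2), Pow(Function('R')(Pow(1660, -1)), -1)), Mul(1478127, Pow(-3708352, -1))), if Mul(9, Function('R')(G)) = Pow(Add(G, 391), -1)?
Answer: Rational(2570913278795549247, 1538966080) ≈ 1.6705e+9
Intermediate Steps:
Function('R')(G) = Mul(Rational(1, 9), Pow(Add(391, G), -1)) (Function('R')(G) = Mul(Rational(1, 9), Pow(Add(G, 391), -1)) = Mul(Rational(1, 9), Pow(Add(391, G), -1)))
Add(Mul(Pow(Add(-53, -636), 2), Pow(Function('R')(Pow(1660, -1)), -1)), Mul(1478127, Pow(-3708352, -1))) = Add(Mul(Pow(Add(-53, -636), 2), Pow(Mul(Rational(1, 9), Pow(Add(391, Pow(1660, -1)), -1)), -1)), Mul(1478127, Pow(-3708352, -1))) = Add(Mul(Pow(-689, 2), Pow(Mul(Rational(1, 9), Pow(Add(391, Rational(1, 1660)), -1)), -1)), Mul(1478127, Rational(-1, 3708352))) = Add(Mul(474721, Pow(Mul(Rational(1, 9), Pow(Rational(649061, 1660), -1)), -1)), Rational(-1478127, 3708352)) = Add(Mul(474721, Pow(Mul(Rational(1, 9), Rational(1660, 649061)), -1)), Rational(-1478127, 3708352)) = Add(Mul(474721, Pow(Rational(1660, 5841549), -1)), Rational(-1478127, 3708352)) = Add(Mul(474721, Rational(5841549, 1660)), Rational(-1478127, 3708352)) = Add(Rational(2773105982829, 1660), Rational(-1478127, 3708352)) = Rational(2570913278795549247, 1538966080)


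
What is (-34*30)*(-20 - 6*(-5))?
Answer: -10200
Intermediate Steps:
(-34*30)*(-20 - 6*(-5)) = -1020*(-20 - 1*(-30)) = -1020*(-20 + 30) = -1020*10 = -10200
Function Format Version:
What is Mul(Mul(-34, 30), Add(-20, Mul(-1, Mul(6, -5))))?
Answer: -10200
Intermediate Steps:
Mul(Mul(-34, 30), Add(-20, Mul(-1, Mul(6, -5)))) = Mul(-1020, Add(-20, Mul(-1, -30))) = Mul(-1020, Add(-20, 30)) = Mul(-1020, 10) = -10200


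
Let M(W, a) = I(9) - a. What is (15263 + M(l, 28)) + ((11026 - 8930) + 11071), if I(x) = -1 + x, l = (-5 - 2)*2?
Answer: 28410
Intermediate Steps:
l = -14 (l = -7*2 = -14)
M(W, a) = 8 - a (M(W, a) = (-1 + 9) - a = 8 - a)
(15263 + M(l, 28)) + ((11026 - 8930) + 11071) = (15263 + (8 - 1*28)) + ((11026 - 8930) + 11071) = (15263 + (8 - 28)) + (2096 + 11071) = (15263 - 20) + 13167 = 15243 + 13167 = 28410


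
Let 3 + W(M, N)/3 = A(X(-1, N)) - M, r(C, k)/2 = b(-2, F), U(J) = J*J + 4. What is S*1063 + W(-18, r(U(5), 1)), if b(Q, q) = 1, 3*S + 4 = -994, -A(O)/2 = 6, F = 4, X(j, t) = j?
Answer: -1060847/3 ≈ -3.5362e+5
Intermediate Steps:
U(J) = 4 + J² (U(J) = J² + 4 = 4 + J²)
A(O) = -12 (A(O) = -2*6 = -12)
S = -998/3 (S = -4/3 + (⅓)*(-994) = -4/3 - 994/3 = -998/3 ≈ -332.67)
r(C, k) = 2 (r(C, k) = 2*1 = 2)
W(M, N) = -45 - 3*M (W(M, N) = -9 + 3*(-12 - M) = -9 + (-36 - 3*M) = -45 - 3*M)
S*1063 + W(-18, r(U(5), 1)) = -998/3*1063 + (-45 - 3*(-18)) = -1060874/3 + (-45 + 54) = -1060874/3 + 9 = -1060847/3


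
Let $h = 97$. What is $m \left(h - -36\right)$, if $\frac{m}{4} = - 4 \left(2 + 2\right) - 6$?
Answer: $-11704$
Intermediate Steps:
$m = -88$ ($m = 4 \left(- 4 \left(2 + 2\right) - 6\right) = 4 \left(- 4 \cdot 4 - 6\right) = 4 \left(\left(-1\right) 16 - 6\right) = 4 \left(-16 - 6\right) = 4 \left(-22\right) = -88$)
$m \left(h - -36\right) = - 88 \left(97 - -36\right) = - 88 \left(97 + 36\right) = \left(-88\right) 133 = -11704$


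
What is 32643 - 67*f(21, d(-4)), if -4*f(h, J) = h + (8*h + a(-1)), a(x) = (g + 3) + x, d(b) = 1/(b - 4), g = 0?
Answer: 143369/4 ≈ 35842.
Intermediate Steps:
d(b) = 1/(-4 + b)
a(x) = 3 + x (a(x) = (0 + 3) + x = 3 + x)
f(h, J) = -1/2 - 9*h/4 (f(h, J) = -(h + (8*h + (3 - 1)))/4 = -(h + (8*h + 2))/4 = -(h + (2 + 8*h))/4 = -(2 + 9*h)/4 = -1/2 - 9*h/4)
32643 - 67*f(21, d(-4)) = 32643 - 67*(-1/2 - 9/4*21) = 32643 - 67*(-1/2 - 189/4) = 32643 - 67*(-191/4) = 32643 + 12797/4 = 143369/4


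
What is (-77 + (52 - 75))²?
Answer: 10000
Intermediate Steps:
(-77 + (52 - 75))² = (-77 - 23)² = (-100)² = 10000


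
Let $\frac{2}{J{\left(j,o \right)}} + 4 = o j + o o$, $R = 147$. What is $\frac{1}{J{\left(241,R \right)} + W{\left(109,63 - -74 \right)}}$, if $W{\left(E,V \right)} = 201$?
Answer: $\frac{28516}{5731717} \approx 0.0049751$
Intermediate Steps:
$J{\left(j,o \right)} = \frac{2}{-4 + o^{2} + j o}$ ($J{\left(j,o \right)} = \frac{2}{-4 + \left(o j + o o\right)} = \frac{2}{-4 + \left(j o + o^{2}\right)} = \frac{2}{-4 + \left(o^{2} + j o\right)} = \frac{2}{-4 + o^{2} + j o}$)
$\frac{1}{J{\left(241,R \right)} + W{\left(109,63 - -74 \right)}} = \frac{1}{\frac{2}{-4 + 147^{2} + 241 \cdot 147} + 201} = \frac{1}{\frac{2}{-4 + 21609 + 35427} + 201} = \frac{1}{\frac{2}{57032} + 201} = \frac{1}{2 \cdot \frac{1}{57032} + 201} = \frac{1}{\frac{1}{28516} + 201} = \frac{1}{\frac{5731717}{28516}} = \frac{28516}{5731717}$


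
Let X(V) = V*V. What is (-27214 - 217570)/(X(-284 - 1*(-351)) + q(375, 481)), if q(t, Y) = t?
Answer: -15299/304 ≈ -50.326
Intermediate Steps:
X(V) = V²
(-27214 - 217570)/(X(-284 - 1*(-351)) + q(375, 481)) = (-27214 - 217570)/((-284 - 1*(-351))² + 375) = -244784/((-284 + 351)² + 375) = -244784/(67² + 375) = -244784/(4489 + 375) = -244784/4864 = -244784*1/4864 = -15299/304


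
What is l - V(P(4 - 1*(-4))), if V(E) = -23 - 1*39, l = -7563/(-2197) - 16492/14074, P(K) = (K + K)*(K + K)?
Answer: 32052977/498719 ≈ 64.271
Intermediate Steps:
P(K) = 4*K² (P(K) = (2*K)*(2*K) = 4*K²)
l = 1132399/498719 (l = -7563*(-1/2197) - 16492*1/14074 = 7563/2197 - 266/227 = 1132399/498719 ≈ 2.2706)
V(E) = -62 (V(E) = -23 - 39 = -62)
l - V(P(4 - 1*(-4))) = 1132399/498719 - 1*(-62) = 1132399/498719 + 62 = 32052977/498719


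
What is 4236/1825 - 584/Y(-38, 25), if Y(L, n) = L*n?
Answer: 4072/1387 ≈ 2.9358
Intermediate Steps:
4236/1825 - 584/Y(-38, 25) = 4236/1825 - 584/((-38*25)) = 4236*(1/1825) - 584/(-950) = 4236/1825 - 584*(-1/950) = 4236/1825 + 292/475 = 4072/1387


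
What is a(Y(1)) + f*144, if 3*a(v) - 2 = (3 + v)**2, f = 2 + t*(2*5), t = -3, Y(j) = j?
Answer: -4026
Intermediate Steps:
f = -28 (f = 2 - 6*5 = 2 - 3*10 = 2 - 30 = -28)
a(v) = 2/3 + (3 + v)**2/3
a(Y(1)) + f*144 = (2/3 + (3 + 1)**2/3) - 28*144 = (2/3 + (1/3)*4**2) - 4032 = (2/3 + (1/3)*16) - 4032 = (2/3 + 16/3) - 4032 = 6 - 4032 = -4026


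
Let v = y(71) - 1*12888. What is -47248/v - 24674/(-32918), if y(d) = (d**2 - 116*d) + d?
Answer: 243798719/65885377 ≈ 3.7003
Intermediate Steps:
y(d) = d**2 - 115*d
v = -16012 (v = 71*(-115 + 71) - 1*12888 = 71*(-44) - 12888 = -3124 - 12888 = -16012)
-47248/v - 24674/(-32918) = -47248/(-16012) - 24674/(-32918) = -47248*(-1/16012) - 24674*(-1/32918) = 11812/4003 + 12337/16459 = 243798719/65885377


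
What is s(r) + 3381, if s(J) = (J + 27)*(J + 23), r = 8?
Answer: 4466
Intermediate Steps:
s(J) = (23 + J)*(27 + J) (s(J) = (27 + J)*(23 + J) = (23 + J)*(27 + J))
s(r) + 3381 = (621 + 8² + 50*8) + 3381 = (621 + 64 + 400) + 3381 = 1085 + 3381 = 4466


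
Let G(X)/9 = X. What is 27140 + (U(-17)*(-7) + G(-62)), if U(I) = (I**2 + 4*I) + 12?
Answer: 24951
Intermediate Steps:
G(X) = 9*X
U(I) = 12 + I**2 + 4*I
27140 + (U(-17)*(-7) + G(-62)) = 27140 + ((12 + (-17)**2 + 4*(-17))*(-7) + 9*(-62)) = 27140 + ((12 + 289 - 68)*(-7) - 558) = 27140 + (233*(-7) - 558) = 27140 + (-1631 - 558) = 27140 - 2189 = 24951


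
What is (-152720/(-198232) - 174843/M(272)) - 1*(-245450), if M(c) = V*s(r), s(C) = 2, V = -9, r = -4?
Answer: 12645430913/49558 ≈ 2.5516e+5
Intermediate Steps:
M(c) = -18 (M(c) = -9*2 = -18)
(-152720/(-198232) - 174843/M(272)) - 1*(-245450) = (-152720/(-198232) - 174843/(-18)) - 1*(-245450) = (-152720*(-1/198232) - 174843*(-1/18)) + 245450 = (19090/24779 + 19427/2) + 245450 = 481419813/49558 + 245450 = 12645430913/49558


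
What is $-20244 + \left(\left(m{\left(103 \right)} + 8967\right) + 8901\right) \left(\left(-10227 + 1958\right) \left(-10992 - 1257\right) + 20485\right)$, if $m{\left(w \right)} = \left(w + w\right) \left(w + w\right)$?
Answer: $6109245409420$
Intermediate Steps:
$m{\left(w \right)} = 4 w^{2}$ ($m{\left(w \right)} = 2 w 2 w = 4 w^{2}$)
$-20244 + \left(\left(m{\left(103 \right)} + 8967\right) + 8901\right) \left(\left(-10227 + 1958\right) \left(-10992 - 1257\right) + 20485\right) = -20244 + \left(\left(4 \cdot 103^{2} + 8967\right) + 8901\right) \left(\left(-10227 + 1958\right) \left(-10992 - 1257\right) + 20485\right) = -20244 + \left(\left(4 \cdot 10609 + 8967\right) + 8901\right) \left(\left(-8269\right) \left(-12249\right) + 20485\right) = -20244 + \left(\left(42436 + 8967\right) + 8901\right) \left(101286981 + 20485\right) = -20244 + \left(51403 + 8901\right) 101307466 = -20244 + 60304 \cdot 101307466 = -20244 + 6109245429664 = 6109245409420$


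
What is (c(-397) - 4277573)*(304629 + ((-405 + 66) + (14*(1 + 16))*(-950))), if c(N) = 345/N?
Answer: -132782009824940/397 ≈ -3.3446e+11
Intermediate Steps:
(c(-397) - 4277573)*(304629 + ((-405 + 66) + (14*(1 + 16))*(-950))) = (345/(-397) - 4277573)*(304629 + ((-405 + 66) + (14*(1 + 16))*(-950))) = (345*(-1/397) - 4277573)*(304629 + (-339 + (14*17)*(-950))) = (-345/397 - 4277573)*(304629 + (-339 + 238*(-950))) = -1698196826*(304629 + (-339 - 226100))/397 = -1698196826*(304629 - 226439)/397 = -1698196826/397*78190 = -132782009824940/397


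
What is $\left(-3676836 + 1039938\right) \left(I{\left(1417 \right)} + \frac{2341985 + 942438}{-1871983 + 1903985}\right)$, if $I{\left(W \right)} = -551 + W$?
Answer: $- \frac{40869486461595}{16001} \approx -2.5542 \cdot 10^{9}$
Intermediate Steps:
$\left(-3676836 + 1039938\right) \left(I{\left(1417 \right)} + \frac{2341985 + 942438}{-1871983 + 1903985}\right) = \left(-3676836 + 1039938\right) \left(\left(-551 + 1417\right) + \frac{2341985 + 942438}{-1871983 + 1903985}\right) = - 2636898 \left(866 + \frac{3284423}{32002}\right) = \left(-2636898\right) \frac{30998155}{32002} = - \frac{40869486461595}{16001}$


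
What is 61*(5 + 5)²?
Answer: 6100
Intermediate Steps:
61*(5 + 5)² = 61*10² = 61*100 = 6100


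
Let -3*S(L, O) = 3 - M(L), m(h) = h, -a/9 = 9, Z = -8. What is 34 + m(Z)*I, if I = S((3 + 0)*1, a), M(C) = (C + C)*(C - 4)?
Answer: 58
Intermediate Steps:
M(C) = 2*C*(-4 + C) (M(C) = (2*C)*(-4 + C) = 2*C*(-4 + C))
a = -81 (a = -9*9 = -81)
S(L, O) = -1 + 2*L*(-4 + L)/3 (S(L, O) = -(3 - 2*L*(-4 + L))/3 = -1 + 2*L*(-4 + L)/3)
I = -3 (I = -1 + 2*((3 + 0)*1)*(-4 + (3 + 0)*1)/3 = -1 + 2*(3*1)*(-4 + 3*1)/3 = -1 + (2/3)*3*(-4 + 3) = -1 + (2/3)*3*(-1) = -1 - 2 = -3)
34 + m(Z)*I = 34 - 8*(-3) = 34 + 24 = 58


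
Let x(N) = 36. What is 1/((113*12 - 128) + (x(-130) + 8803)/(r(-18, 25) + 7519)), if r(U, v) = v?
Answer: 7544/9272871 ≈ 0.00081356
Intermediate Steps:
1/((113*12 - 128) + (x(-130) + 8803)/(r(-18, 25) + 7519)) = 1/((113*12 - 128) + (36 + 8803)/(25 + 7519)) = 1/((1356 - 128) + 8839/7544) = 1/(1228 + 8839*(1/7544)) = 1/(1228 + 8839/7544) = 1/(9272871/7544) = 7544/9272871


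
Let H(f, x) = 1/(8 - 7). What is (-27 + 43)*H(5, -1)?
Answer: 16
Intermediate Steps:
H(f, x) = 1 (H(f, x) = 1/1 = 1)
(-27 + 43)*H(5, -1) = (-27 + 43)*1 = 16*1 = 16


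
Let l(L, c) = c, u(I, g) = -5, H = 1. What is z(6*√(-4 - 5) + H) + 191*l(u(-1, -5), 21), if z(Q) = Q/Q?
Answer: 4012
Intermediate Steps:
z(Q) = 1
z(6*√(-4 - 5) + H) + 191*l(u(-1, -5), 21) = 1 + 191*21 = 1 + 4011 = 4012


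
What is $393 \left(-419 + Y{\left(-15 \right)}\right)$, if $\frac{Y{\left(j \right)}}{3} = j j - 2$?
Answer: $98250$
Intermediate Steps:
$Y{\left(j \right)} = -6 + 3 j^{2}$ ($Y{\left(j \right)} = 3 \left(j j - 2\right) = 3 \left(j^{2} - 2\right) = 3 \left(-2 + j^{2}\right) = -6 + 3 j^{2}$)
$393 \left(-419 + Y{\left(-15 \right)}\right) = 393 \left(-419 - \left(6 - 3 \left(-15\right)^{2}\right)\right) = 393 \left(-419 + \left(-6 + 3 \cdot 225\right)\right) = 393 \left(-419 + \left(-6 + 675\right)\right) = 393 \left(-419 + 669\right) = 393 \cdot 250 = 98250$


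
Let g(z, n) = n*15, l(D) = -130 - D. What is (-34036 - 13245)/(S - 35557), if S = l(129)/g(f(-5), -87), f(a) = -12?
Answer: 61701705/46401626 ≈ 1.3297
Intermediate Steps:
g(z, n) = 15*n
S = 259/1305 (S = (-130 - 1*129)/((15*(-87))) = (-130 - 129)/(-1305) = -259*(-1/1305) = 259/1305 ≈ 0.19847)
(-34036 - 13245)/(S - 35557) = (-34036 - 13245)/(259/1305 - 35557) = -47281/(-46401626/1305) = -47281*(-1305/46401626) = 61701705/46401626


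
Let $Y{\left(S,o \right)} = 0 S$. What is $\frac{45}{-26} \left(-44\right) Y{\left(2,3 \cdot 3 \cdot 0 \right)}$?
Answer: $0$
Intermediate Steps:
$Y{\left(S,o \right)} = 0$
$\frac{45}{-26} \left(-44\right) Y{\left(2,3 \cdot 3 \cdot 0 \right)} = \frac{45}{-26} \left(-44\right) 0 = 45 \left(- \frac{1}{26}\right) \left(-44\right) 0 = \left(- \frac{45}{26}\right) \left(-44\right) 0 = \frac{990}{13} \cdot 0 = 0$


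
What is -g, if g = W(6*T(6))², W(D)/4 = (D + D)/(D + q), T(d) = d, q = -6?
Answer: -2304/25 ≈ -92.160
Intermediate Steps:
W(D) = 8*D/(-6 + D) (W(D) = 4*((D + D)/(D - 6)) = 4*((2*D)/(-6 + D)) = 4*(2*D/(-6 + D)) = 8*D/(-6 + D))
g = 2304/25 (g = (8*(6*6)/(-6 + 6*6))² = (8*36/(-6 + 36))² = (8*36/30)² = (8*36*(1/30))² = (48/5)² = 2304/25 ≈ 92.160)
-g = -1*2304/25 = -2304/25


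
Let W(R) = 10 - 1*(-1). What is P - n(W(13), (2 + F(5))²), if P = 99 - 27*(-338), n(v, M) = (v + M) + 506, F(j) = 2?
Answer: 8692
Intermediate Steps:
W(R) = 11 (W(R) = 10 + 1 = 11)
n(v, M) = 506 + M + v (n(v, M) = (M + v) + 506 = 506 + M + v)
P = 9225 (P = 99 + 9126 = 9225)
P - n(W(13), (2 + F(5))²) = 9225 - (506 + (2 + 2)² + 11) = 9225 - (506 + 4² + 11) = 9225 - (506 + 16 + 11) = 9225 - 1*533 = 9225 - 533 = 8692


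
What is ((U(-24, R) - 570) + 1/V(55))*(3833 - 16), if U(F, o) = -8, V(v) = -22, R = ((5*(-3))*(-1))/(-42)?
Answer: -4412799/2 ≈ -2.2064e+6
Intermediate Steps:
R = -5/14 (R = -15*(-1)*(-1/42) = 15*(-1/42) = -5/14 ≈ -0.35714)
((U(-24, R) - 570) + 1/V(55))*(3833 - 16) = ((-8 - 570) + 1/(-22))*(3833 - 16) = (-578 - 1/22)*3817 = -12717/22*3817 = -4412799/2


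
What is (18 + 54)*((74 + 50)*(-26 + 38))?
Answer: 107136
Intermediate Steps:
(18 + 54)*((74 + 50)*(-26 + 38)) = 72*(124*12) = 72*1488 = 107136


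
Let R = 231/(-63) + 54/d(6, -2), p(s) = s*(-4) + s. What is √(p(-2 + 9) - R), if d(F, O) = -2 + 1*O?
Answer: I*√138/6 ≈ 1.9579*I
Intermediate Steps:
d(F, O) = -2 + O
p(s) = -3*s (p(s) = -4*s + s = -3*s)
R = -103/6 (R = 231/(-63) + 54/(-2 - 2) = 231*(-1/63) + 54/(-4) = -11/3 + 54*(-¼) = -11/3 - 27/2 = -103/6 ≈ -17.167)
√(p(-2 + 9) - R) = √(-3*(-2 + 9) - 1*(-103/6)) = √(-3*7 + 103/6) = √(-21 + 103/6) = √(-23/6) = I*√138/6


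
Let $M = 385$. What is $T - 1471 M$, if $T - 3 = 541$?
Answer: $-565791$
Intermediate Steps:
$T = 544$ ($T = 3 + 541 = 544$)
$T - 1471 M = 544 - 566335 = -565791$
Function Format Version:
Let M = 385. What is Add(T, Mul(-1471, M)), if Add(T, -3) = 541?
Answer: -565791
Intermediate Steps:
T = 544 (T = Add(3, 541) = 544)
Add(T, Mul(-1471, M)) = Add(544, Mul(-1471, 385)) = Add(544, -566335) = -565791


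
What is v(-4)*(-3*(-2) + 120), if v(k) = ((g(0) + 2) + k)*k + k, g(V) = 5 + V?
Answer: -2016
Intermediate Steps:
v(k) = k + k*(7 + k) (v(k) = (((5 + 0) + 2) + k)*k + k = ((5 + 2) + k)*k + k = (7 + k)*k + k = k*(7 + k) + k = k + k*(7 + k))
v(-4)*(-3*(-2) + 120) = (-4*(8 - 4))*(-3*(-2) + 120) = (-4*4)*(6 + 120) = -16*126 = -2016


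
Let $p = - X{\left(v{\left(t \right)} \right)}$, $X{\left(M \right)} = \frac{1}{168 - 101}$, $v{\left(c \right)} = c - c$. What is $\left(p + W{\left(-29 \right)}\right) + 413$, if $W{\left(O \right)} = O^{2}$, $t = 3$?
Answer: $\frac{84017}{67} \approx 1254.0$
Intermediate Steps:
$v{\left(c \right)} = 0$
$X{\left(M \right)} = \frac{1}{67}$
$p = - \frac{1}{67}$ ($p = \left(-1\right) \frac{1}{67} = - \frac{1}{67} \approx -0.014925$)
$\left(p + W{\left(-29 \right)}\right) + 413 = \left(- \frac{1}{67} + \left(-29\right)^{2}\right) + 413 = \left(- \frac{1}{67} + 841\right) + 413 = \frac{56346}{67} + 413 = \frac{84017}{67}$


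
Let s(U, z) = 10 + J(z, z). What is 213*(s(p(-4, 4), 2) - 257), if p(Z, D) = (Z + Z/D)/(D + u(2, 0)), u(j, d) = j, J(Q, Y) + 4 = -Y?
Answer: -53889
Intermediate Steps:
J(Q, Y) = -4 - Y
p(Z, D) = (Z + Z/D)/(2 + D) (p(Z, D) = (Z + Z/D)/(D + 2) = (Z + Z/D)/(2 + D))
s(U, z) = 6 - z (s(U, z) = 10 + (-4 - z) = 6 - z)
213*(s(p(-4, 4), 2) - 257) = 213*((6 - 1*2) - 257) = 213*((6 - 2) - 257) = 213*(4 - 257) = 213*(-253) = -53889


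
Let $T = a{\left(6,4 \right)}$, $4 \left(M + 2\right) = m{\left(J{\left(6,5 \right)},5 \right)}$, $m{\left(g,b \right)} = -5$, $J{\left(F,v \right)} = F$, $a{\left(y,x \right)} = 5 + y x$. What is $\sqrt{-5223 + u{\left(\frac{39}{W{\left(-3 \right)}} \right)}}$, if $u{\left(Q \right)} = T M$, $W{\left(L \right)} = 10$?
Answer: $\frac{i \sqrt{21269}}{2} \approx 72.919 i$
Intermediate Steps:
$a{\left(y,x \right)} = 5 + x y$
$M = - \frac{13}{4}$ ($M = -2 + \frac{1}{4} \left(-5\right) = -2 - \frac{5}{4} = - \frac{13}{4} \approx -3.25$)
$T = 29$ ($T = 5 + 4 \cdot 6 = 5 + 24 = 29$)
$u{\left(Q \right)} = - \frac{377}{4}$ ($u{\left(Q \right)} = 29 \left(- \frac{13}{4}\right) = - \frac{377}{4}$)
$\sqrt{-5223 + u{\left(\frac{39}{W{\left(-3 \right)}} \right)}} = \sqrt{-5223 - \frac{377}{4}} = \sqrt{- \frac{21269}{4}} = \frac{i \sqrt{21269}}{2}$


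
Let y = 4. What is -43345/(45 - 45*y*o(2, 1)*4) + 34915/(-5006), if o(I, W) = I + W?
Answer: 28627969/2117538 ≈ 13.519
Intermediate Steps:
-43345/(45 - 45*y*o(2, 1)*4) + 34915/(-5006) = -43345/(45 - 45*4*(2 + 1)*4) + 34915/(-5006) = -43345/(45 - 45*4*3*4) + 34915*(-1/5006) = -43345/(45 - 540*4) - 34915/5006 = -43345/(45 - 45*48) - 34915/5006 = -43345/(45 - 2160) - 34915/5006 = -43345/(-2115) - 34915/5006 = -43345*(-1/2115) - 34915/5006 = 8669/423 - 34915/5006 = 28627969/2117538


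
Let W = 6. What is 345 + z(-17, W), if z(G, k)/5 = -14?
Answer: 275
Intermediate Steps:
z(G, k) = -70 (z(G, k) = 5*(-14) = -70)
345 + z(-17, W) = 345 - 70 = 275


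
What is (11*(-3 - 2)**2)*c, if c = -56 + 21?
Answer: -9625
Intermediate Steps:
c = -35
(11*(-3 - 2)**2)*c = (11*(-3 - 2)**2)*(-35) = (11*(-5)**2)*(-35) = (11*25)*(-35) = 275*(-35) = -9625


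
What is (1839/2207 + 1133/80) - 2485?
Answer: -436103949/176560 ≈ -2470.0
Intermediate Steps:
(1839/2207 + 1133/80) - 2485 = 2647651/176560 - 2485 = -436103949/176560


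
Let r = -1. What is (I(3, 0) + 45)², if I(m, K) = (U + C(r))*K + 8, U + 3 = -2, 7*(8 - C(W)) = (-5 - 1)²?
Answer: 2809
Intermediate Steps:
C(W) = 20/7 (C(W) = 8 - (-5 - 1)²/7 = 8 - ⅐*(-6)² = 8 - ⅐*36 = 8 - 36/7 = 20/7)
U = -5 (U = -3 - 2 = -5)
I(m, K) = 8 - 15*K/7 (I(m, K) = (-5 + 20/7)*K + 8 = -15*K/7 + 8 = 8 - 15*K/7)
(I(3, 0) + 45)² = ((8 - 15/7*0) + 45)² = ((8 + 0) + 45)² = (8 + 45)² = 53² = 2809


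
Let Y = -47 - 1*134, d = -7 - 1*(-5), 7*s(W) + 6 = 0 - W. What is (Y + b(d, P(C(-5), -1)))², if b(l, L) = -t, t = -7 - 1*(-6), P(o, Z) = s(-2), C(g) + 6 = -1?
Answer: 32400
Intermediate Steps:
s(W) = -6/7 - W/7 (s(W) = -6/7 + (0 - W)/7 = -6/7 + (-W)/7 = -6/7 - W/7)
d = -2 (d = -7 + 5 = -2)
C(g) = -7 (C(g) = -6 - 1 = -7)
P(o, Z) = -4/7 (P(o, Z) = -6/7 - ⅐*(-2) = -6/7 + 2/7 = -4/7)
Y = -181 (Y = -47 - 134 = -181)
t = -1 (t = -7 + 6 = -1)
b(l, L) = 1 (b(l, L) = -1*(-1) = 1)
(Y + b(d, P(C(-5), -1)))² = (-181 + 1)² = (-180)² = 32400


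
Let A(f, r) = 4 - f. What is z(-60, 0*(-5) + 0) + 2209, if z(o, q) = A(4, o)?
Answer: 2209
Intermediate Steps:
z(o, q) = 0 (z(o, q) = 4 - 1*4 = 4 - 4 = 0)
z(-60, 0*(-5) + 0) + 2209 = 0 + 2209 = 2209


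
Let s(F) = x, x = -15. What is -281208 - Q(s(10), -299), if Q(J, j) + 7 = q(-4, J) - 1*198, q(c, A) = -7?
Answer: -280996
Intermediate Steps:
s(F) = -15
Q(J, j) = -212 (Q(J, j) = -7 + (-7 - 1*198) = -7 + (-7 - 198) = -7 - 205 = -212)
-281208 - Q(s(10), -299) = -281208 - 1*(-212) = -281208 + 212 = -280996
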